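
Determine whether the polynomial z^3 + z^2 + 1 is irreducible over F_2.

Yes

Write P(z) = z^3 + z^2 + 1.
Check for roots in F_2: P(0) = 1; P(1) = 1.
No roots. A degree-3 polynomial over a field with no linear factor is irreducible.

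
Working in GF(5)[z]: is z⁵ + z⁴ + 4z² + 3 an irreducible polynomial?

Yes

Write h(z) = z⁵ + z⁴ + 4z² + 3.
Check for roots in GF(5): h(0) = 3; h(1) = 4; h(2) = 2; h(3) = 3; h(4) = 2.
No roots, so no linear factors.
Degree-2 irreducible divisors: test the 10 monic irreducibles of degree 2 over GF(5).
None of them divide h (all give nonzero remainder).
No irreducible factor of degree ≤ 2 exists, so h is irreducible over GF(5).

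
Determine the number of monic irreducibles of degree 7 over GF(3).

x^(3^7) − x is the product of all monic irreducibles of degree dividing 7; Möbius inversion gives N = (1/7) Σ μ(7/d)·3^d.
Divisors of 7: 1, 7; μ(7/d) for each: -1, 1.
Σ = − 3^1 + 3^7 = 2184.
N = 2184/7 = 312.

312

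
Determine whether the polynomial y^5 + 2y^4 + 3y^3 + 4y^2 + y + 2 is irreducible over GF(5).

Write P(y) = y^5 + 2y^4 + 3y^3 + 4y^2 + y + 2.
Check for roots in GF(5): P(0) = 2; P(1) = 3; P(2) = 3; P(3) = 2; P(4) = 3.
No roots, so no linear factors.
Degree-2 irreducible divisors: test the 10 monic irreducibles of degree 2 over GF(5).
None of them divide P (all give nonzero remainder).
No irreducible factor of degree ≤ 2 exists, so P is irreducible over GF(5).

Yes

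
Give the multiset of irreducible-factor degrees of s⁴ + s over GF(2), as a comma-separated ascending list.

Write f(s) = s⁴ + s.
Roots in GF(2): f(0) = 0 → root; f(1) = 0 → root.
Linear factors from roots: (s), (s + 1).
Complete factorization: f(s) = (s)·(s + 1)·(s² + s + 1).
Factor degrees with multiplicity: 1 + 1 + 2 = 4.

1, 1, 2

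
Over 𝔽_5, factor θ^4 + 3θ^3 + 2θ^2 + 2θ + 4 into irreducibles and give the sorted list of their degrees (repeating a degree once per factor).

Write h(θ) = θ^4 + 3θ^3 + 2θ^2 + 2θ + 4.
Roots in 𝔽_5: h(0) = 4; h(1) = 2; h(2) = 1; h(3) = 0 → root; h(4) = 2.
Linear factors from roots: (θ + 2).
Complete factorization: h(θ) = (θ + 2)·(θ^3 + θ^2 + 2).
Factor degrees with multiplicity: 1 + 3 = 4.

1, 3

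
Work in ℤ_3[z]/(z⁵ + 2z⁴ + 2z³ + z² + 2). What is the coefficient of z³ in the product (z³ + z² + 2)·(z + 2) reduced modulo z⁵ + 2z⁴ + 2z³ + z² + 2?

0

Multiply in ℤ_3[z]: (z³ + z² + 2)·(z + 2) = z⁴ + 2z² + 2z + 1.
Reduced: z⁴ + 2z² + 2z + 1.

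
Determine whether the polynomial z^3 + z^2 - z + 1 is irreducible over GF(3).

Yes

Write f(z) = z^3 + z^2 - z + 1.
Check for roots in GF(3): f(0) = 1; f(1) = 2; f(2) = 2.
No roots. A degree-3 polynomial over a field with no linear factor is irreducible.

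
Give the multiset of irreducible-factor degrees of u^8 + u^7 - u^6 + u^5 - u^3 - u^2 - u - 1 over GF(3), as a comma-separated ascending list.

8

Write g(u) = u^8 + u^7 - u^6 + u^5 - u^3 - u^2 - u - 1.
Roots in GF(3): g(0) = 2; g(1) = 1; g(2) = 1.
Complete factorization: g(u) = (u^8 + u^7 - u^6 + u^5 - u^3 - u^2 - u - 1).
Factor degrees with multiplicity: 8 = 8.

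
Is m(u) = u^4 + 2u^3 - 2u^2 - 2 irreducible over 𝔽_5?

Check for roots in 𝔽_5: m(0) = 3; m(1) = 4; m(2) = 2; m(3) = 0 → root; m(4) = 0 → root.
m(3) = 0, so (u − 3) divides m(u); m is reducible.

No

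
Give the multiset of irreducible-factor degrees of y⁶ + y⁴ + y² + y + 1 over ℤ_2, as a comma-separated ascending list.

6

Write h(y) = y⁶ + y⁴ + y² + y + 1.
Roots in ℤ_2: h(0) = 1; h(1) = 1.
Complete factorization: h(y) = (y⁶ + y⁴ + y² + y + 1).
Factor degrees with multiplicity: 6 = 6.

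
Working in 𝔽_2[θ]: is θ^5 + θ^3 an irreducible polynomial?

Write f(θ) = θ^5 + θ^3.
Check for roots in 𝔽_2: f(0) = 0 → root; f(1) = 0 → root.
f(0) = 0, so (θ) divides f(θ); f is reducible.

No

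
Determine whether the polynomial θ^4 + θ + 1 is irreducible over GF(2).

Yes

Write m(θ) = θ^4 + θ + 1.
Check for roots in GF(2): m(0) = 1; m(1) = 1.
No roots, so no linear factors.
Monic irreducibles of degree 2 over GF(2): θ^2 + θ + 1.
None of them divide m (all give nonzero remainder).
No irreducible factor of degree ≤ 2 exists, so m is irreducible over GF(2).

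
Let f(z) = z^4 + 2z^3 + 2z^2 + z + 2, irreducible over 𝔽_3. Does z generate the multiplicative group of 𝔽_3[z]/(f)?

Yes

|GF(3^4)^×| = 3^4 − 1 = 80. Prime factorization: 80 = 2^4·5.
f is primitive ⇔ z has order 80 in GF(3)[z]/(f), i.e. z^(80/q) ≠ 1 for each prime q | 80.
z^(40) mod f = 2.
z^(16) mod f = z^2 + 2z.
None equal 1, so z has full order 80; f is primitive.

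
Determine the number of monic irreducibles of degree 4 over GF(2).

Gauss's count: N_{2}(4) = (1/4) Σ_{d|4} μ(4/d)·2^d.
Divisors of 4: 1, 2, 4; μ(4/d) for each: 0, -1, 1.
Σ = − 2^2 + 2^4 = 12.
N = 12/4 = 3.

3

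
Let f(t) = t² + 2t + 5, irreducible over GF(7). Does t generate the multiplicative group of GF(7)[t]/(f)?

Yes

|GF(7^2)^×| = 7^2 − 1 = 48. Prime factorization: 48 = 2^4·3.
f is primitive ⇔ t has order 48 in GF(7)[t]/(f), i.e. t^(48/q) ≠ 1 for each prime q | 48.
t^(24) mod f = 6.
t^(16) mod f = 4.
None equal 1, so t has full order 48; f is primitive.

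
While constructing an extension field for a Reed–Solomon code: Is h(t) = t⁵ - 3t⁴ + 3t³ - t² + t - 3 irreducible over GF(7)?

Yes

Check for roots in GF(7): h(0) = 4; h(1) = 5; h(2) = 3; h(3) = 2; h(4) = 6; h(5) = 6; h(6) = 2.
No roots, so no linear factors.
Degree-2 irreducible divisors: test the 21 monic irreducibles of degree 2 over GF(7).
None of them divide h (all give nonzero remainder).
No irreducible factor of degree ≤ 2 exists, so h is irreducible over GF(7).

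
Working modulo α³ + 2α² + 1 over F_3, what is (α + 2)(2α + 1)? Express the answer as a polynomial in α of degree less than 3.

Multiply in F_3[α]: (α + 2)·(2α + 1) = 2α² + 2α + 2.
Reduced: 2α² + 2α + 2.

2α^2 + 2α + 2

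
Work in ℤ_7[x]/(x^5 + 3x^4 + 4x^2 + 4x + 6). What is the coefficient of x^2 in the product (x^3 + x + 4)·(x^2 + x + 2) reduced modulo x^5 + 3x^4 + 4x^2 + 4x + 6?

Multiply in ℤ_7[x]: (x^3 + x + 4)·(x^2 + x + 2) = x^5 + x^4 + 3x^3 + 5x^2 + 6x + 1.
Reduce using x^5 ≡ 4x^4 + 3x^2 + 3x + 1 (mod x^5 + 3x^4 + 4x^2 + 4x + 6).
Reduced: 5x^4 + 3x^3 + x^2 + 2x + 2.

1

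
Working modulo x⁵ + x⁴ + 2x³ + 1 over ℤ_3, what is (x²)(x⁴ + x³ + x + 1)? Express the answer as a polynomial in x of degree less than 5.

Multiply in ℤ_3[x]: (x²)·(x⁴ + x³ + x + 1) = x⁶ + x⁵ + x³ + x².
Reduce using x⁵ ≡ 2x⁴ + x³ + 2 (mod x⁵ + x⁴ + 2x³ + 1).
Reduced: x⁴ + x³ + x² + 2x.

x^4 + x^3 + x^2 + 2x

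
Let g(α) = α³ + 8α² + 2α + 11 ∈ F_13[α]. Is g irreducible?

Check each element of F_13 for a root: g(0)=11, g(1)=9, g(2)=3, g(3)=12, g(4)=3, g(5)=8, g(6)=7, g(7)=6, g(8)=11, g(9)=2, g(10)=11, g(11)=5, g(12)=3.
No roots. A degree-3 polynomial over a field with no linear factor is irreducible.

Yes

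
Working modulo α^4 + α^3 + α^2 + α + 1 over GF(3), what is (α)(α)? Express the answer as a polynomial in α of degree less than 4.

Multiply in GF(3)[α]: (α)·(α) = α^2.
Reduced: α^2.

α^2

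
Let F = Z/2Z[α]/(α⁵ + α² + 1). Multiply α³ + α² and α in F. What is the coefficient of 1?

0

Multiply in Z/2Z[α]: (α³ + α²)·(α) = α⁴ + α³.
Reduced: α⁴ + α³.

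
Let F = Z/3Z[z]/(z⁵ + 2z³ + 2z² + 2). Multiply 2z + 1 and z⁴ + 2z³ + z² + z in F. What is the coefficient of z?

1

Multiply in Z/3Z[z]: (2z + 1)·(z⁴ + 2z³ + z² + z) = 2z⁵ + 2z⁴ + z³ + z.
Reduce using z⁵ ≡ z³ + z² + 1 (mod z⁵ + 2z³ + 2z² + 2).
Reduced: 2z⁴ + 2z² + z + 2.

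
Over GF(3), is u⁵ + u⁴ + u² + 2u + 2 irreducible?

Write h(u) = u⁵ + u⁴ + u² + 2u + 2.
Check for roots in GF(3): h(0) = 2; h(1) = 1; h(2) = 1.
No roots, so no linear factors.
Monic irreducibles of degree 2 over GF(3): u² + 1, u² + u + 2, u² + 2u + 2.
None of them divide h (all give nonzero remainder).
No irreducible factor of degree ≤ 2 exists, so h is irreducible over GF(3).

Yes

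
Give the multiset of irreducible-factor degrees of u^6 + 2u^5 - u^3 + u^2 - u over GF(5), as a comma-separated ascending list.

Write h(u) = u^6 + 2u^5 - u^3 + u^2 - u.
Roots in GF(5): h(0) = 0 → root; h(1) = 2; h(2) = 2; h(3) = 4; h(4) = 2.
Linear factors from roots: (u).
Complete factorization: h(u) = (u)·(u^2 - 2)·(u^3 + 2u^2 + 2u - 2).
Factor degrees with multiplicity: 1 + 2 + 3 = 6.

1, 2, 3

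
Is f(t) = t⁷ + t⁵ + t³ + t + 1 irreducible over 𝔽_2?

Check for roots in 𝔽_2: f(0) = 1; f(1) = 1.
No roots, so no linear factors.
Monic irreducibles of degree 2 over GF(2): t² + t + 1.
None of them divide f (all give nonzero remainder).
Monic irreducibles of degree 3 over GF(2): t³ + t + 1, t³ + t² + 1.
None of them divide f (all give nonzero remainder).
No irreducible factor of degree ≤ 3 exists, so f is irreducible over GF(2).

Yes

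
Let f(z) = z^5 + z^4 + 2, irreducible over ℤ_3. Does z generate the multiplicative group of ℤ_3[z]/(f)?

|GF(3^5)^×| = 3^5 − 1 = 242. Prime factorization: 242 = 2·11^2.
f is primitive ⇔ z has order 242 in GF(3)[z]/(f), i.e. z^(242/q) ≠ 1 for each prime q | 242.
z^(121) mod f = 1
z^(22) mod f = 2z^2 + z + 1.
Since z^(121) = 1, the order of z divides 121 < 242; not primitive.

No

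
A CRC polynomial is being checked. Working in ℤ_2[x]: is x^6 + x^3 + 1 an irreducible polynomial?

Write P(x) = x^6 + x^3 + 1.
Check for roots in ℤ_2: P(0) = 1; P(1) = 1.
No roots, so no linear factors.
Monic irreducibles of degree 2 over GF(2): x^2 + x + 1.
None of them divide P (all give nonzero remainder).
Monic irreducibles of degree 3 over GF(2): x^3 + x + 1, x^3 + x^2 + 1.
None of them divide P (all give nonzero remainder).
No irreducible factor of degree ≤ 3 exists, so P is irreducible over GF(2).

Yes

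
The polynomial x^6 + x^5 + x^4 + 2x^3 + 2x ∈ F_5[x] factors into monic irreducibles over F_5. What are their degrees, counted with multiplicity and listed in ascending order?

1, 2, 3

Write f(x) = x^6 + x^5 + x^4 + 2x^3 + 2x.
Roots in F_5: f(0) = 0 → root; f(1) = 2; f(2) = 2; f(3) = 3; f(4) = 2.
Linear factors from roots: (x).
Complete factorization: f(x) = (x)·(x^2 + 4x + 1)·(x^3 + 2x^2 + 2x + 2).
Factor degrees with multiplicity: 1 + 2 + 3 = 6.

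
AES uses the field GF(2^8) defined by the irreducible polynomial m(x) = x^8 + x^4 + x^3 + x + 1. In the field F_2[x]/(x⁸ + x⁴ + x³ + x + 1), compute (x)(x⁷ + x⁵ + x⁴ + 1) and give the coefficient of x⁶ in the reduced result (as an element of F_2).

1

Multiply in F_2[x]: (x)·(x⁷ + x⁵ + x⁴ + 1) = x⁸ + x⁶ + x⁵ + x.
Reduce using x⁸ ≡ x⁴ + x³ + x + 1 (mod x⁸ + x⁴ + x³ + x + 1).
Reduced: x⁶ + x⁵ + x⁴ + x³ + 1.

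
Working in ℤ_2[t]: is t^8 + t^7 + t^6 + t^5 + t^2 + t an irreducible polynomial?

Write g(t) = t^8 + t^7 + t^6 + t^5 + t^2 + t.
Check for roots in ℤ_2: g(0) = 0 → root; g(1) = 0 → root.
g(0) = 0, so (t) divides g(t); g is reducible.

No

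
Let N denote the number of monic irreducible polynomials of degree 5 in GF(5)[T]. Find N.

624

By the necklace-counting formula, N_5(5) = (1/5) Σ_{d|5} μ(5/d)·5^d.
Divisors of 5: 1, 5; μ(5/d) for each: -1, 1.
Σ = − 5^1 + 5^5 = 3120.
N = 3120/5 = 624.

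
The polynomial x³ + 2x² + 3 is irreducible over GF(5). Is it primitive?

Write f(x) = x³ + 2x² + 3.
|GF(5^3)^×| = 5^3 − 1 = 124. Prime factorization: 124 = 2^2·31.
f is primitive ⇔ x has order 124 in GF(5)[x]/(f), i.e. x^(124/q) ≠ 1 for each prime q | 124.
x^(62) mod f = 4.
x^(4) mod f = 4x² + 2x + 1.
None equal 1, so x has full order 124; f is primitive.

Yes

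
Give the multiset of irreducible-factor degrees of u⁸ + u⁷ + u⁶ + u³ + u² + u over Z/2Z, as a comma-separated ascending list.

1, 1, 2, 4

Write h(u) = u⁸ + u⁷ + u⁶ + u³ + u² + u.
Roots in Z/2Z: h(0) = 0 → root; h(1) = 0 → root.
Linear factors from roots: (u), (u + 1).
Complete factorization: h(u) = (u)·(u + 1)·(u² + u + 1)·(u⁴ + u³ + u² + u + 1).
Factor degrees with multiplicity: 1 + 1 + 2 + 4 = 8.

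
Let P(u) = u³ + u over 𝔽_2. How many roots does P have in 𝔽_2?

Evaluate at each of the 2 elements of 𝔽_2:
P(0) = 0 → root; P(1) = 0 → root.
Roots: {0, 1}.

2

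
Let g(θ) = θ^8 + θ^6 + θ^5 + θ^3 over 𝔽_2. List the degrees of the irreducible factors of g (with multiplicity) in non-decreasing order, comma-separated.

1, 1, 1, 1, 1, 1, 2

Roots in 𝔽_2: g(0) = 0 → root; g(1) = 0 → root.
Linear factors from roots: (θ), (θ + 1).
Complete factorization: g(θ) = (θ)^3·(θ + 1)^3·(θ^2 + θ + 1).
Factor degrees with multiplicity: 1 + 1 + 1 + 1 + 1 + 1 + 2 = 8.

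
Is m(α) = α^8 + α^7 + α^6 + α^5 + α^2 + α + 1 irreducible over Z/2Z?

Check for roots in Z/2Z: m(0) = 1; m(1) = 1.
No roots, so no linear factors.
Monic irreducibles of degree 2 over GF(2): α^2 + α + 1.
None of them divide m (all give nonzero remainder).
Monic irreducibles of degree 3 over GF(2): α^3 + α + 1, α^3 + α^2 + 1.
None of them divide m (all give nonzero remainder).
Monic irreducibles of degree 4 over GF(2): α^4 + α + 1, α^4 + α^3 + 1, α^4 + α^3 + α^2 + α + 1.
None of them divide m (all give nonzero remainder).
No irreducible factor of degree ≤ 4 exists, so m is irreducible over GF(2).

Yes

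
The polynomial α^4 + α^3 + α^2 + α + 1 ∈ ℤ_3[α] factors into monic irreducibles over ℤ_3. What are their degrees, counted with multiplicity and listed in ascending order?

4

Write h(α) = α^4 + α^3 + α^2 + α + 1.
Roots in ℤ_3: h(0) = 1; h(1) = 2; h(2) = 1.
Complete factorization: h(α) = (α^4 + α^3 + α^2 + α + 1).
Factor degrees with multiplicity: 4 = 4.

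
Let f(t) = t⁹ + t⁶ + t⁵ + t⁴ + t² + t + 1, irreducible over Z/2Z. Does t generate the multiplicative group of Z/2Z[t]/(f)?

|GF(2^9)^×| = 2^9 − 1 = 511. Prime factorization: 511 = 7·73.
f is primitive ⇔ t has order 511 in GF(2)[t]/(f), i.e. t^(511/q) ≠ 1 for each prime q | 511.
t^(73) mod f = t⁸ + t⁷ + t⁶ + t³ + t² + 1.
t^(7) mod f = t⁷.
None equal 1, so t has full order 511; f is primitive.

Yes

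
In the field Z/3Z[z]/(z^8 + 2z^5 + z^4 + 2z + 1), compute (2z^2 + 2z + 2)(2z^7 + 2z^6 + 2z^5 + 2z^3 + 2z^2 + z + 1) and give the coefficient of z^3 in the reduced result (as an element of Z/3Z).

Multiply in Z/3Z[z]: (2z^2 + 2z + 2)·(2z^7 + 2z^6 + 2z^5 + 2z^3 + 2z^2 + z + 1) = z^9 + 2z^8 + 2z^6 + 2z^5 + 2z^4 + z^3 + 2z^2 + z + 2.
Reduce using z^8 ≡ z^5 + 2z^4 + z + 2 (mod z^8 + 2z^5 + z^4 + 2z + 1).
Reduced: z^3 + 2z.

1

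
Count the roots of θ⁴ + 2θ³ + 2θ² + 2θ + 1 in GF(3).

1

Write f(θ) = θ⁴ + 2θ³ + 2θ² + 2θ + 1.
Evaluate at each of the 3 elements of GF(3):
f(0) = 1; f(1) = 2; f(2) = 0 → root.
Roots: {2}.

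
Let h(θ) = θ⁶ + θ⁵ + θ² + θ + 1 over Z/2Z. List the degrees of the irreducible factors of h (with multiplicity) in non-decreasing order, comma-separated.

Roots in Z/2Z: h(0) = 1; h(1) = 1.
Complete factorization: h(θ) = (θ⁶ + θ⁵ + θ² + θ + 1).
Factor degrees with multiplicity: 6 = 6.

6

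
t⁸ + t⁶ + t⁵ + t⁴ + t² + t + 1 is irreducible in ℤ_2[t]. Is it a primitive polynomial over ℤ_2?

Write f(t) = t⁸ + t⁶ + t⁵ + t⁴ + t² + t + 1.
|GF(2^8)^×| = 2^8 − 1 = 255. Prime factorization: 255 = 3·5·17.
f is primitive ⇔ t has order 255 in GF(2)[t]/(f), i.e. t^(255/q) ≠ 1 for each prime q | 255.
t^(85) mod f = 1
t^(51) mod f = t⁶ + t⁴ + t³ + t² + t.
t^(15) mod f = t⁷ + t⁶ + t⁵ + t⁴ + t³ + t² + t.
Since t^(85) = 1, the order of t divides 85 < 255; not primitive.

No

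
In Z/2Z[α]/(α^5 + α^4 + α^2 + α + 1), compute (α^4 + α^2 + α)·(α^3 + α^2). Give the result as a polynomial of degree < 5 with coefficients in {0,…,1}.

α + 1

Multiply in Z/2Z[α]: (α^4 + α^2 + α)·(α^3 + α^2) = α^7 + α^6 + α^5 + α^3.
Reduce using α^5 ≡ α^4 + α^2 + α + 1 (mod α^5 + α^4 + α^2 + α + 1).
Reduced: α + 1.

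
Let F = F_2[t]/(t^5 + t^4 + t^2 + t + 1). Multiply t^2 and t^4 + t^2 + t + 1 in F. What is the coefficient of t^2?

1

Multiply in F_2[t]: (t^2)·(t^4 + t^2 + t + 1) = t^6 + t^4 + t^3 + t^2.
Reduce using t^5 ≡ t^4 + t^2 + t + 1 (mod t^5 + t^4 + t^2 + t + 1).
Reduced: t^2 + 1.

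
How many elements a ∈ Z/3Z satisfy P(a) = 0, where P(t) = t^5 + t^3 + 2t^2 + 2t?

2

Evaluate at each of the 3 elements of Z/3Z:
P(0) = 0 → root; P(1) = 0 → root; P(2) = 1.
Roots: {0, 1}.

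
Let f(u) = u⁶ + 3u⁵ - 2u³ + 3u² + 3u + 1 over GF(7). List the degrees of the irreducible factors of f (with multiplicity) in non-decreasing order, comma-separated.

6

Complete factorization: f(u) = (u⁶ + 3u⁵ - 2u³ + 3u² + 3u + 1).
Factor degrees with multiplicity: 6 = 6.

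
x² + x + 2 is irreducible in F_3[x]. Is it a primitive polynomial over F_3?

Yes

Write f(x) = x² + x + 2.
|GF(3^2)^×| = 3^2 − 1 = 8. Prime factorization: 8 = 2^3.
f is primitive ⇔ x has order 8 in GF(3)[x]/(f), i.e. x^(8/q) ≠ 1 for each prime q | 8.
x^(4) mod f = 2.
None equal 1, so x has full order 8; f is primitive.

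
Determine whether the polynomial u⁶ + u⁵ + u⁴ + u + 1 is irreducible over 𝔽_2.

Write f(u) = u⁶ + u⁵ + u⁴ + u + 1.
Check for roots in 𝔽_2: f(0) = 1; f(1) = 1.
No roots, so no linear factors.
Monic irreducibles of degree 2 over GF(2): u² + u + 1.
None of them divide f (all give nonzero remainder).
Monic irreducibles of degree 3 over GF(2): u³ + u + 1, u³ + u² + 1.
None of them divide f (all give nonzero remainder).
No irreducible factor of degree ≤ 3 exists, so f is irreducible over GF(2).

Yes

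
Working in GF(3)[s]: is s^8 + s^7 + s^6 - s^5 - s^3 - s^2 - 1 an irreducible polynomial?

Write h(s) = s^8 + s^7 + s^6 - s^5 - s^3 - s^2 - 1.
Check for roots in GF(3): h(0) = 2; h(1) = 2; h(2) = 1.
No roots, so no linear factors.
Monic irreducibles of degree 2 over GF(3): s^2 + 1, s^2 + s - 1, s^2 - s - 1.
None of them divide h (all give nonzero remainder).
Degree-3 irreducible divisors: test the 8 monic irreducibles of degree 3 over GF(3).
None of them divide h (all give nonzero remainder).
Degree-4 irreducible divisors: test the 18 monic irreducibles of degree 4 over GF(3).
None of them divide h (all give nonzero remainder).
No irreducible factor of degree ≤ 4 exists, so h is irreducible over GF(3).

Yes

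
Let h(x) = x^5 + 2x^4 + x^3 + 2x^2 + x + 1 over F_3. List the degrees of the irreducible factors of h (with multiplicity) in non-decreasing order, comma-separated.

Roots in F_3: h(0) = 1; h(1) = 2; h(2) = 2.
Complete factorization: h(x) = (x^2 + x + 2)·(x^3 + x^2 + x + 2).
Factor degrees with multiplicity: 2 + 3 = 5.

2, 3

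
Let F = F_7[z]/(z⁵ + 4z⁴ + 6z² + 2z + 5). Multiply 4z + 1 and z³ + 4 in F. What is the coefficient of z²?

0

Multiply in F_7[z]: (4z + 1)·(z³ + 4) = 4z⁴ + z³ + 2z + 4.
Reduced: 4z⁴ + z³ + 2z + 4.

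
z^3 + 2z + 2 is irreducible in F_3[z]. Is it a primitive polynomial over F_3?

No

Write f(z) = z^3 + 2z + 2.
|GF(3^3)^×| = 3^3 − 1 = 26. Prime factorization: 26 = 2·13.
f is primitive ⇔ z has order 26 in GF(3)[z]/(f), i.e. z^(26/q) ≠ 1 for each prime q | 26.
z^(13) mod f = 1
z^(2) mod f = z^2.
Since z^(13) = 1, the order of z divides 13 < 26; not primitive.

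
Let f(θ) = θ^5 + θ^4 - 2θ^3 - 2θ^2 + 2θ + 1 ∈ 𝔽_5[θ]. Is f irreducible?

Yes

Check for roots in 𝔽_5: f(0) = 1; f(1) = 1; f(2) = 4; f(3) = 4; f(4) = 4.
No roots, so no linear factors.
Degree-2 irreducible divisors: test the 10 monic irreducibles of degree 2 over GF(5).
None of them divide f (all give nonzero remainder).
No irreducible factor of degree ≤ 2 exists, so f is irreducible over GF(5).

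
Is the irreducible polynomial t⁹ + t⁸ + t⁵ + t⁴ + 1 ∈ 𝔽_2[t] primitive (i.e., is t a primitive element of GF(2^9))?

Write f(t) = t⁹ + t⁸ + t⁵ + t⁴ + 1.
|GF(2^9)^×| = 2^9 − 1 = 511. Prime factorization: 511 = 7·73.
f is primitive ⇔ t has order 511 in GF(2)[t]/(f), i.e. t^(511/q) ≠ 1 for each prime q | 511.
t^(73) mod f = t⁸ + t⁶ + t⁵ + t⁴ + t³ + t² + 1.
t^(7) mod f = t⁷.
None equal 1, so t has full order 511; f is primitive.

Yes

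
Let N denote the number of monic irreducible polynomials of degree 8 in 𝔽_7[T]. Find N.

720300

x^(7^8) − x is the product of all monic irreducibles of degree dividing 8; Möbius inversion gives N = (1/8) Σ μ(8/d)·7^d.
Divisors of 8: 1, 2, 4, 8; μ(8/d) for each: 0, 0, -1, 1.
Σ = − 7^4 + 7^8 = 5762400.
N = 5762400/8 = 720300.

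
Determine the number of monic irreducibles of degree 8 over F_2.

Gauss's count: N_{2}(8) = (1/8) Σ_{d|8} μ(8/d)·2^d.
Divisors of 8: 1, 2, 4, 8; μ(8/d) for each: 0, 0, -1, 1.
Σ = − 2^4 + 2^8 = 240.
N = 240/8 = 30.

30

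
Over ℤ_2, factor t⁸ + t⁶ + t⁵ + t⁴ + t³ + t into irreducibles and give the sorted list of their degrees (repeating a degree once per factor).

1, 1, 2, 2, 2

Write g(t) = t⁸ + t⁶ + t⁵ + t⁴ + t³ + t.
Roots in ℤ_2: g(0) = 0 → root; g(1) = 0 → root.
Linear factors from roots: (t), (t + 1).
Complete factorization: g(t) = (t)·(t + 1)·(t² + t + 1)^3.
Factor degrees with multiplicity: 1 + 1 + 2 + 2 + 2 = 8.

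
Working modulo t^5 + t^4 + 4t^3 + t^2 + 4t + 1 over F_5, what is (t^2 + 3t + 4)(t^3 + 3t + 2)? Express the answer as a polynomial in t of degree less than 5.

2t^4 + 3t^3 + 4t + 2

Multiply in F_5[t]: (t^2 + 3t + 4)·(t^3 + 3t + 2) = t^5 + 3t^4 + 2t^3 + t^2 + 3t + 3.
Reduce using t^5 ≡ 4t^4 + t^3 + 4t^2 + t + 4 (mod t^5 + t^4 + 4t^3 + t^2 + 4t + 1).
Reduced: 2t^4 + 3t^3 + 4t + 2.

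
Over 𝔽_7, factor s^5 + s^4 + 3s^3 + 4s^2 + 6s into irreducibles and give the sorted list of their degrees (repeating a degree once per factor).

1, 2, 2

Write f(s) = s^5 + s^4 + 3s^3 + 4s^2 + 6s.
Linear factors from roots: (s).
Complete factorization: f(s) = (s)·(s^2 + 2s + 2)·(s^2 + 6s + 3).
Factor degrees with multiplicity: 1 + 2 + 2 = 5.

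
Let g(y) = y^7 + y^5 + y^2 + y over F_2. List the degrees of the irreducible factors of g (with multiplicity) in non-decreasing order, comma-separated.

1, 1, 2, 3

Roots in F_2: g(0) = 0 → root; g(1) = 0 → root.
Linear factors from roots: (y), (y + 1).
Complete factorization: g(y) = (y)·(y + 1)·(y^2 + y + 1)·(y^3 + y + 1).
Factor degrees with multiplicity: 1 + 1 + 2 + 3 = 7.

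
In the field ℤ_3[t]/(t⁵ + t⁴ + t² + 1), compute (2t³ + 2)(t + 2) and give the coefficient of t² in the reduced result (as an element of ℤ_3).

0

Multiply in ℤ_3[t]: (2t³ + 2)·(t + 2) = 2t⁴ + t³ + 2t + 1.
Reduced: 2t⁴ + t³ + 2t + 1.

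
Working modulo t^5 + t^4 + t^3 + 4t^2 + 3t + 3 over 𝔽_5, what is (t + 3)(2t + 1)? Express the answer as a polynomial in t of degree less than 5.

2t^2 + 2t + 3

Multiply in 𝔽_5[t]: (t + 3)·(2t + 1) = 2t^2 + 2t + 3.
Reduced: 2t^2 + 2t + 3.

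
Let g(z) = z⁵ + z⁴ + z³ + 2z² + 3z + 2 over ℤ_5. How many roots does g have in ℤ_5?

3

Evaluate at each of the 5 elements of ℤ_5:
g(0) = 2; g(1) = 0 → root; g(2) = 2; g(3) = 0 → root; g(4) = 0 → root.
Roots: {1, 3, 4}.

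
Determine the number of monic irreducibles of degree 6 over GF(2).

9

By the necklace-counting formula, N_2(6) = (1/6) Σ_{d|6} μ(6/d)·2^d.
Divisors of 6: 1, 2, 3, 6; μ(6/d) for each: 1, -1, -1, 1.
Σ = 2^1 − 2^2 − 2^3 + 2^6 = 54.
N = 54/6 = 9.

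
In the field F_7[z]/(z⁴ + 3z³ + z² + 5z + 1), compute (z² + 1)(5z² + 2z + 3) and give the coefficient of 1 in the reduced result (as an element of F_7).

Multiply in F_7[z]: (z² + 1)·(5z² + 2z + 3) = 5z⁴ + 2z³ + z² + 2z + 3.
Reduce using z⁴ ≡ 4z³ + 6z² + 2z + 6 (mod z⁴ + 3z³ + z² + 5z + 1).
Reduced: z³ + 3z² + 5z + 5.

5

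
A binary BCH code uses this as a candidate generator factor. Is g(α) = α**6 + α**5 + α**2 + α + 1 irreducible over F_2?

Yes

Check for roots in F_2: g(0) = 1; g(1) = 1.
No roots, so no linear factors.
Monic irreducibles of degree 2 over GF(2): α**2 + α + 1.
None of them divide g (all give nonzero remainder).
Monic irreducibles of degree 3 over GF(2): α**3 + α + 1, α**3 + α**2 + 1.
None of them divide g (all give nonzero remainder).
No irreducible factor of degree ≤ 3 exists, so g is irreducible over GF(2).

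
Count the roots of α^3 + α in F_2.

Write g(α) = α^3 + α.
Evaluate at each of the 2 elements of F_2:
g(0) = 0 → root; g(1) = 0 → root.
Roots: {0, 1}.

2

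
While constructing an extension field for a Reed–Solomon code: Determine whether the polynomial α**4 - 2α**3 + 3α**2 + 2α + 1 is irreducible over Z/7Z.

Yes

Write h(α) = α**4 - 2α**3 + 3α**2 + 2α + 1.
Check for roots in Z/7Z: h(0) = 1; h(1) = 5; h(2) = 3; h(3) = 5; h(4) = 3; h(5) = 6; h(6) = 5.
No roots, so no linear factors.
Degree-2 irreducible divisors: test the 21 monic irreducibles of degree 2 over GF(7).
None of them divide h (all give nonzero remainder).
No irreducible factor of degree ≤ 2 exists, so h is irreducible over GF(7).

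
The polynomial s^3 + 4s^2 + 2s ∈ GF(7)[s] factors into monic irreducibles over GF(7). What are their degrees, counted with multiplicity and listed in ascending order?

Write h(s) = s^3 + 4s^2 + 2s.
Linear factors from roots: (s), (s + 6), (s + 5).
Complete factorization: h(s) = (s)·(s + 5)·(s + 6).
Factor degrees with multiplicity: 1 + 1 + 1 = 3.

1, 1, 1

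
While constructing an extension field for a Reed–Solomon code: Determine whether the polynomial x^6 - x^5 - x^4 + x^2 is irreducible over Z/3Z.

No

Write h(x) = x^6 - x^5 - x^4 + x^2.
Check for roots in Z/3Z: h(0) = 0 → root; h(1) = 0 → root; h(2) = 2.
h(0) = 0, so (x) divides h(x); h is reducible.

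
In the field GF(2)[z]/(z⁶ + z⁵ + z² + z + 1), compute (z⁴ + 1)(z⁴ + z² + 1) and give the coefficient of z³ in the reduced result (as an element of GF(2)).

0

Multiply in GF(2)[z]: (z⁴ + 1)·(z⁴ + z² + 1) = z⁸ + z⁶ + z² + 1.
Reduce using z⁶ ≡ z⁵ + z² + z + 1 (mod z⁶ + z⁵ + z² + z + 1).
Reduced: z⁴ + z² + z + 1.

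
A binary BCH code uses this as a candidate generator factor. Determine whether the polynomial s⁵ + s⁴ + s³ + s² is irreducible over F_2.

Write m(s) = s⁵ + s⁴ + s³ + s².
Check for roots in F_2: m(0) = 0 → root; m(1) = 0 → root.
m(0) = 0, so (s) divides m(s); m is reducible.

No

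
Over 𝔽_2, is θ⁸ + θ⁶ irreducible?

Write m(θ) = θ⁸ + θ⁶.
Check for roots in 𝔽_2: m(0) = 0 → root; m(1) = 0 → root.
m(0) = 0, so (θ) divides m(θ); m is reducible.

No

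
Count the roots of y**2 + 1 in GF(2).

Write f(y) = y**2 + 1.
Evaluate at each of the 2 elements of GF(2):
f(0) = 1; f(1) = 0 → root.
Roots: {1}.

1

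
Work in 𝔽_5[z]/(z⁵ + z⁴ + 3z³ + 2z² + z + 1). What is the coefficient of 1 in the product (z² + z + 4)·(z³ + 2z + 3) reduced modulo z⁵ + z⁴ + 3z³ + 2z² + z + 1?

1

Multiply in 𝔽_5[z]: (z² + z + 4)·(z³ + 2z + 3) = z⁵ + z⁴ + z³ + z + 2.
Reduce using z⁵ ≡ 4z⁴ + 2z³ + 3z² + 4z + 4 (mod z⁵ + z⁴ + 3z³ + 2z² + z + 1).
Reduced: 3z³ + 3z² + 1.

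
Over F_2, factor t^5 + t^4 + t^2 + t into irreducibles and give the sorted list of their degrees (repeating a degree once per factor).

1, 1, 1, 2

Write f(t) = t^5 + t^4 + t^2 + t.
Roots in F_2: f(0) = 0 → root; f(1) = 0 → root.
Linear factors from roots: (t), (t + 1).
Complete factorization: f(t) = (t)·(t + 1)^2·(t^2 + t + 1).
Factor degrees with multiplicity: 1 + 1 + 1 + 2 = 5.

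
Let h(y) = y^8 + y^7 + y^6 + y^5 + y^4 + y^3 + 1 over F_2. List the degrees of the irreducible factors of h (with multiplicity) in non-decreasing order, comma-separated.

8

Roots in F_2: h(0) = 1; h(1) = 1.
Complete factorization: h(y) = (y^8 + y^7 + y^6 + y^5 + y^4 + y^3 + 1).
Factor degrees with multiplicity: 8 = 8.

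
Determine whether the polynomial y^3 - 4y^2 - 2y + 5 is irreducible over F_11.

No

Write h(y) = y^3 - 4y^2 - 2y + 5.
Check each element of F_11 for a root: h(0)=5, h(1)=0, h(2)=4, h(3)=1, h(4)=8, h(5)=9, h(6)=10, h(7)=6, h(8)=3, h(9)=7, h(10)=2.
h(1) = 0, so (y − 1) divides h(y); h is reducible.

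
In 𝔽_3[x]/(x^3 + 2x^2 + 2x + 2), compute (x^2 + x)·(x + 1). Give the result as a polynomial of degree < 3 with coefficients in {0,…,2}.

2x + 1

Multiply in 𝔽_3[x]: (x^2 + x)·(x + 1) = x^3 + 2x^2 + x.
Reduce using x^3 ≡ x^2 + x + 1 (mod x^3 + 2x^2 + 2x + 2).
Reduced: 2x + 1.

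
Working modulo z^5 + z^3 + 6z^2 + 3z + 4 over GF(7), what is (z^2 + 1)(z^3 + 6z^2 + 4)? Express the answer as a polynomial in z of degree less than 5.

6z^4 + 4z^2 + 4z

Multiply in GF(7)[z]: (z^2 + 1)·(z^3 + 6z^2 + 4) = z^5 + 6z^4 + z^3 + 3z^2 + 4.
Reduce using z^5 ≡ 6z^3 + z^2 + 4z + 3 (mod z^5 + z^3 + 6z^2 + 3z + 4).
Reduced: 6z^4 + 4z^2 + 4z.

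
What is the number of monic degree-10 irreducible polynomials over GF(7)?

28245840

The number of monic irreducibles of degree 10 over GF(7) is (1/10)·Σ_{d∣10} μ(10/d) 7^d.
Divisors of 10: 1, 2, 5, 10; μ(10/d) for each: 1, -1, -1, 1.
Σ = 7^1 − 7^2 − 7^5 + 7^10 = 282458400.
N = 282458400/10 = 28245840.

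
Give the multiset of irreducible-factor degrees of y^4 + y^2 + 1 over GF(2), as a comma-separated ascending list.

2, 2

Write h(y) = y^4 + y^2 + 1.
Roots in GF(2): h(0) = 1; h(1) = 1.
Complete factorization: h(y) = (y^2 + y + 1)^2.
Factor degrees with multiplicity: 2 + 2 = 4.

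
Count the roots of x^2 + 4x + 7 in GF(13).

Write f(x) = x^2 + 4x + 7.
Evaluate at each of the 13 elements of GF(13):
f(0) = 7; f(1) = 12; f(2) = 6; f(3) = 2; f(4) = 0 → root; f(5) = 0 → root; f(6) = 2; f(7) = 6; f(8) = 12; f(9) = 7; f(10) = 4; f(11) = 3; f(12) = 4.
Roots: {4, 5}.

2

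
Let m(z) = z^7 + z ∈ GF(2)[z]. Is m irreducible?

Check for roots in GF(2): m(0) = 0 → root; m(1) = 0 → root.
m(0) = 0, so (z) divides m(z); m is reducible.

No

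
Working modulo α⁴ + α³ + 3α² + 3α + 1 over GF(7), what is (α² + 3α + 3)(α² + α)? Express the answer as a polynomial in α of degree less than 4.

Multiply in GF(7)[α]: (α² + 3α + 3)·(α² + α) = α⁴ + 4α³ + 6α² + 3α.
Reduce using α⁴ ≡ 6α³ + 4α² + 4α + 6 (mod α⁴ + α³ + 3α² + 3α + 1).
Reduced: 3α³ + 3α² + 6.

3α^3 + 3α^2 + 6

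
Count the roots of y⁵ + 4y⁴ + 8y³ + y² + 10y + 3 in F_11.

Write h(y) = y⁵ + 4y⁴ + 8y³ + y² + 10y + 3.
Evaluate at each of the 11 elements of F_11:
h(0) = 3; h(1) = 5; h(2) = 0 → root; h(3) = 0 → root; h(4) = 1; h(5) = 4; h(6) = 3; h(7) = 6; h(8) = 1; h(9) = 10; h(10) = 0 → root.
Roots: {2, 3, 10}.

3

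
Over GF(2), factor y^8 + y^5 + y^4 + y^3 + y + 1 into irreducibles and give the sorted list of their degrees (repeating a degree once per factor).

Write f(y) = y^8 + y^5 + y^4 + y^3 + y + 1.
Roots in GF(2): f(0) = 1; f(1) = 0 → root.
Linear factors from roots: (y + 1).
Complete factorization: f(y) = (y + 1)·(y^2 + y + 1)^2·(y^3 + y^2 + 1).
Factor degrees with multiplicity: 1 + 2 + 2 + 3 = 8.

1, 2, 2, 3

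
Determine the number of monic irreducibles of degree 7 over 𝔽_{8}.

x^(8^7) − x is the product of all monic irreducibles of degree dividing 7; Möbius inversion gives N = (1/7) Σ μ(7/d)·8^d.
Divisors of 7: 1, 7; μ(7/d) for each: -1, 1.
Σ = − 8^1 + 8^7 = 2097144.
N = 2097144/7 = 299592.

299592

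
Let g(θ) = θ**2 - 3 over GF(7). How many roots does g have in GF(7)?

0

Evaluate at each of the 7 elements of GF(7):
g(0) = 4; g(1) = 5; g(2) = 1; g(3) = 6; g(4) = 6; g(5) = 1; g(6) = 5.
No element is a root.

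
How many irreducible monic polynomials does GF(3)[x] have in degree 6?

Gauss's count: N_{3}(6) = (1/6) Σ_{d|6} μ(6/d)·3^d.
Divisors of 6: 1, 2, 3, 6; μ(6/d) for each: 1, -1, -1, 1.
Σ = 3^1 − 3^2 − 3^3 + 3^6 = 696.
N = 696/6 = 116.

116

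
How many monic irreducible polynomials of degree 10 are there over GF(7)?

By the necklace-counting formula, N_7(10) = (1/10) Σ_{d|10} μ(10/d)·7^d.
Divisors of 10: 1, 2, 5, 10; μ(10/d) for each: 1, -1, -1, 1.
Σ = 7^1 − 7^2 − 7^5 + 7^10 = 282458400.
N = 282458400/10 = 28245840.

28245840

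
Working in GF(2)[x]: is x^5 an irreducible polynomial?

Write P(x) = x^5.
Check for roots in GF(2): P(0) = 0 → root; P(1) = 1.
P(0) = 0, so (x) divides P(x); P is reducible.

No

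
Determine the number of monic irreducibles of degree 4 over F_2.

3

Gauss's count: N_{2}(4) = (1/4) Σ_{d|4} μ(4/d)·2^d.
Divisors of 4: 1, 2, 4; μ(4/d) for each: 0, -1, 1.
Σ = − 2^2 + 2^4 = 12.
N = 12/4 = 3.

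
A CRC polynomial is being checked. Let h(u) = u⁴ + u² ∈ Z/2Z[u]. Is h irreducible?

No

Check for roots in Z/2Z: h(0) = 0 → root; h(1) = 0 → root.
h(0) = 0, so (u) divides h(u); h is reducible.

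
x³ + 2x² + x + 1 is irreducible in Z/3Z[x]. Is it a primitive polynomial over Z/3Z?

Write f(x) = x³ + 2x² + x + 1.
|GF(3^3)^×| = 3^3 − 1 = 26. Prime factorization: 26 = 2·13.
f is primitive ⇔ x has order 26 in GF(3)[x]/(f), i.e. x^(26/q) ≠ 1 for each prime q | 26.
x^(13) mod f = 2.
x^(2) mod f = x².
None equal 1, so x has full order 26; f is primitive.

Yes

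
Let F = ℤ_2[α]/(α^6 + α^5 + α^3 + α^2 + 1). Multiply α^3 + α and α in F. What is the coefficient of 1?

Multiply in ℤ_2[α]: (α^3 + α)·(α) = α^4 + α^2.
Reduced: α^4 + α^2.

0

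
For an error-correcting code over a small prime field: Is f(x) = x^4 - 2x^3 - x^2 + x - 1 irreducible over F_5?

Check for roots in F_5: f(0) = 4; f(1) = 3; f(2) = 2; f(3) = 0 → root; f(4) = 0 → root.
f(3) = 0, so (x − 3) divides f(x); f is reducible.

No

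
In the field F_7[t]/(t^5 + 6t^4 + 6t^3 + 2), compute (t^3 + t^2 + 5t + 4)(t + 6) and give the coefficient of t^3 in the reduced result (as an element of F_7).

Multiply in F_7[t]: (t^3 + t^2 + 5t + 4)·(t + 6) = t^4 + 4t^2 + 6t + 3.
Reduced: t^4 + 4t^2 + 6t + 3.

0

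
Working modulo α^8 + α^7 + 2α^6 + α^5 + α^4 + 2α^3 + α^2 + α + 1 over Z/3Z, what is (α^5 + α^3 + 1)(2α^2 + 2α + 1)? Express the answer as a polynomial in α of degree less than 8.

2α^7 + 2α^6 + 2α^4 + α^3 + 2α^2 + 2α + 1

Multiply in Z/3Z[α]: (α^5 + α^3 + 1)·(2α^2 + 2α + 1) = 2α^7 + 2α^6 + 2α^4 + α^3 + 2α^2 + 2α + 1.
Reduced: 2α^7 + 2α^6 + 2α^4 + α^3 + 2α^2 + 2α + 1.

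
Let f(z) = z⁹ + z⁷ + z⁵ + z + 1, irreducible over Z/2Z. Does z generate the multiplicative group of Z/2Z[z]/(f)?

|GF(2^9)^×| = 2^9 − 1 = 511. Prime factorization: 511 = 7·73.
f is primitive ⇔ z has order 511 in GF(2)[z]/(f), i.e. z^(511/q) ≠ 1 for each prime q | 511.
z^(73) mod f = z³ + z.
z^(7) mod f = z⁷.
None equal 1, so z has full order 511; f is primitive.

Yes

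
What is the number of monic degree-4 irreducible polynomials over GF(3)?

By the necklace-counting formula, N_3(4) = (1/4) Σ_{d|4} μ(4/d)·3^d.
Divisors of 4: 1, 2, 4; μ(4/d) for each: 0, -1, 1.
Σ = − 3^2 + 3^4 = 72.
N = 72/4 = 18.

18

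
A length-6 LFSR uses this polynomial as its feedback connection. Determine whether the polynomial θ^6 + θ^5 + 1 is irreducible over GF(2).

Write g(θ) = θ^6 + θ^5 + 1.
Check for roots in GF(2): g(0) = 1; g(1) = 1.
No roots, so no linear factors.
Monic irreducibles of degree 2 over GF(2): θ^2 + θ + 1.
None of them divide g (all give nonzero remainder).
Monic irreducibles of degree 3 over GF(2): θ^3 + θ + 1, θ^3 + θ^2 + 1.
None of them divide g (all give nonzero remainder).
No irreducible factor of degree ≤ 3 exists, so g is irreducible over GF(2).

Yes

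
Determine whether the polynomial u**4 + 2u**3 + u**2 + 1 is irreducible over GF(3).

Write m(u) = u**4 + 2u**3 + u**2 + 1.
Check for roots in GF(3): m(0) = 1; m(1) = 2; m(2) = 1.
No roots, so no linear factors.
Monic irreducibles of degree 2 over GF(3): u**2 + 1, u**2 + u + 2, u**2 + 2u + 2.
None of them divide m (all give nonzero remainder).
No irreducible factor of degree ≤ 2 exists, so m is irreducible over GF(3).

Yes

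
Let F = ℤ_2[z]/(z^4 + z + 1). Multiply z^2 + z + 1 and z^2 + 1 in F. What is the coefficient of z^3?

Multiply in ℤ_2[z]: (z^2 + z + 1)·(z^2 + 1) = z^4 + z^3 + z + 1.
Reduce using z^4 ≡ z + 1 (mod z^4 + z + 1).
Reduced: z^3.

1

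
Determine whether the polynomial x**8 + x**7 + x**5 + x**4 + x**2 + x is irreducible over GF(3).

No

Write P(x) = x**8 + x**7 + x**5 + x**4 + x**2 + x.
Check for roots in GF(3): P(0) = 0 → root; P(1) = 0 → root; P(2) = 0 → root.
P(0) = 0, so (x) divides P(x); P is reducible.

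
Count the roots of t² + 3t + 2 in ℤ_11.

2

Write h(t) = t² + 3t + 2.
Evaluate at each of the 11 elements of ℤ_11:
h(0) = 2; h(1) = 6; h(2) = 1; h(3) = 9; h(4) = 8; h(5) = 9; h(6) = 1; h(7) = 6; h(8) = 2; h(9) = 0 → root; h(10) = 0 → root.
Roots: {9, 10}.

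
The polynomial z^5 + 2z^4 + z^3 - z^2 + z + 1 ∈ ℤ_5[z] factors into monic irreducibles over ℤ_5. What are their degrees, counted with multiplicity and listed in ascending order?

Write g(z) = z^5 + 2z^4 + z^3 - z^2 + z + 1.
Roots in ℤ_5: g(0) = 1; g(1) = 0 → root; g(2) = 1; g(3) = 2; g(4) = 4.
Linear factors from roots: (z - 1).
Complete factorization: g(z) = (z - 1)^2·(z^3 - z^2 - 2z + 1).
Factor degrees with multiplicity: 1 + 1 + 3 = 5.

1, 1, 3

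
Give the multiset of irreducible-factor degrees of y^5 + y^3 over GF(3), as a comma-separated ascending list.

Write g(y) = y^5 + y^3.
Roots in GF(3): g(0) = 0 → root; g(1) = 2; g(2) = 1.
Linear factors from roots: (y).
Complete factorization: g(y) = (y)^3·(y^2 + 1).
Factor degrees with multiplicity: 1 + 1 + 1 + 2 = 5.

1, 1, 1, 2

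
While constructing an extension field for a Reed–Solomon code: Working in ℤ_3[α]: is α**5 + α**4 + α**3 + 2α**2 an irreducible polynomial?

No

Write m(α) = α**5 + α**4 + α**3 + 2α**2.
Check for roots in ℤ_3: m(0) = 0 → root; m(1) = 2; m(2) = 1.
m(0) = 0, so (α) divides m(α); m is reducible.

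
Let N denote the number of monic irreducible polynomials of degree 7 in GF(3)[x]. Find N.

312

The number of monic irreducibles of degree 7 over GF(3) is (1/7)·Σ_{d∣7} μ(7/d) 3^d.
Divisors of 7: 1, 7; μ(7/d) for each: -1, 1.
Σ = − 3^1 + 3^7 = 2184.
N = 2184/7 = 312.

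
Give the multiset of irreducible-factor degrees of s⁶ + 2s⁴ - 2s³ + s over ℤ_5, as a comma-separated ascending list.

1, 1, 2, 2

Write h(s) = s⁶ + 2s⁴ - 2s³ + s.
Roots in ℤ_5: h(0) = 0 → root; h(1) = 2; h(2) = 2; h(3) = 0 → root; h(4) = 4.
Linear factors from roots: (s), (s + 2).
Complete factorization: h(s) = (s)·(s + 2)·(s² + 2)·(s² - 2s - 1).
Factor degrees with multiplicity: 1 + 1 + 2 + 2 = 6.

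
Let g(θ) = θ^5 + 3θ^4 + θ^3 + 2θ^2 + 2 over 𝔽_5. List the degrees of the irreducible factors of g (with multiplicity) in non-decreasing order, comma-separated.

1, 2, 2

Roots in 𝔽_5: g(0) = 2; g(1) = 4; g(2) = 3; g(3) = 3; g(4) = 0 → root.
Linear factors from roots: (θ + 1).
Complete factorization: g(θ) = (θ + 1)·(θ^2 + θ + 1)·(θ^2 + θ + 2).
Factor degrees with multiplicity: 1 + 2 + 2 = 5.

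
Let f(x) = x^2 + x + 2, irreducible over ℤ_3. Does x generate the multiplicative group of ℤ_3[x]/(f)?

Yes

|GF(3^2)^×| = 3^2 − 1 = 8. Prime factorization: 8 = 2^3.
f is primitive ⇔ x has order 8 in GF(3)[x]/(f), i.e. x^(8/q) ≠ 1 for each prime q | 8.
x^(4) mod f = 2.
None equal 1, so x has full order 8; f is primitive.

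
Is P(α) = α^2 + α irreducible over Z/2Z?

No

Check for roots in Z/2Z: P(0) = 0 → root; P(1) = 0 → root.
P(0) = 0, so (α) divides P(α); P is reducible.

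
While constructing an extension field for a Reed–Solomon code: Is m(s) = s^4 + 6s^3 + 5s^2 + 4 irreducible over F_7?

Yes

Check for roots in F_7: m(0) = 4; m(1) = 2; m(2) = 4; m(3) = 5; m(4) = 3; m(5) = 6; m(6) = 4.
No roots, so no linear factors.
Degree-2 irreducible divisors: test the 21 monic irreducibles of degree 2 over GF(7).
None of them divide m (all give nonzero remainder).
No irreducible factor of degree ≤ 2 exists, so m is irreducible over GF(7).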